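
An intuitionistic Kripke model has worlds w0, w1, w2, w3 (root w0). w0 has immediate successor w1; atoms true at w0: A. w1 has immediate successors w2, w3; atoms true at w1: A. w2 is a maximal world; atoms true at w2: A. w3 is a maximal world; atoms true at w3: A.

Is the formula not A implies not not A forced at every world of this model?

Yes

w0 forces not A implies not not A vacuously: no world accessible from w0 forces the antecedent not A.
Since the root w0 forces not A implies not not A and forcing is persistent (monotone upward), every world forces it.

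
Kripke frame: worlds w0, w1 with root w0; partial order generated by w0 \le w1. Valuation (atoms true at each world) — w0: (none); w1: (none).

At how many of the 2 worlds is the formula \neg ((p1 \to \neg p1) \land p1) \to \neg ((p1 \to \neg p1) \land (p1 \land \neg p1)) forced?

w0: forces it.
w1: forces it.
Worlds forcing the formula: {w0, w1}.

2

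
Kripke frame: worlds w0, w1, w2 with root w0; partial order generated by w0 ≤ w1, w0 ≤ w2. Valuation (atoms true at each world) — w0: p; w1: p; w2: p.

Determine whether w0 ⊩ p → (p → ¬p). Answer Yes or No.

w0 ⊮ p → (p → ¬p): already at w0 itself, w0 ⊩ p but w0 ⊮ p → ¬p.
w0 ⊮ p → ¬p: already at w0 itself, w0 ⊩ p but w0 ⊮ ¬p.
w0 ⊮ ¬p since w0 is accessible from w0 and w0 ⊩ p.

No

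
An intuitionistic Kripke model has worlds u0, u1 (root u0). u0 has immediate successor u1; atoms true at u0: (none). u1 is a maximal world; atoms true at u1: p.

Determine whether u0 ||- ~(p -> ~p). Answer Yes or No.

Yes

u0 ||- ~(p -> ~p): no world accessible from u0 forces p -> ~p.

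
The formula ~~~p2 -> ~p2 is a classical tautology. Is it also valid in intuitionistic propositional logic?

This is triple-negation reduction, which is intuitionistically derivable.
Assume ~~~p2 and suppose p2. Then ~~p2 (double-negation introduction), contradicting ~~~p2. So ~p2.

Yes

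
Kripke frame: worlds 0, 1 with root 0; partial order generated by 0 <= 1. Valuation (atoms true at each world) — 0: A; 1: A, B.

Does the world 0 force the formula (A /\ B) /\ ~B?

0 ||-/- (A /\ B) /\ ~B since 0 fails A /\ B.

No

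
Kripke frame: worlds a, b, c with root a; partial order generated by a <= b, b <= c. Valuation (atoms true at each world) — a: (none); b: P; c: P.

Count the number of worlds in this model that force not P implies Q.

a: forces it.
b: forces it.
c: forces it.
Worlds forcing the formula: {a, b, c}.

3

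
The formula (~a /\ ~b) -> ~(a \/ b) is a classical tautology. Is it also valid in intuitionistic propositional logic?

Yes

This is a constructively valid De Morgan direction (conjunction of negations to negated disjunction), which is intuitionistically derivable.
If both ~a and ~b hold at a world, no accessible world forces a or forces b, so none forces a \/ b.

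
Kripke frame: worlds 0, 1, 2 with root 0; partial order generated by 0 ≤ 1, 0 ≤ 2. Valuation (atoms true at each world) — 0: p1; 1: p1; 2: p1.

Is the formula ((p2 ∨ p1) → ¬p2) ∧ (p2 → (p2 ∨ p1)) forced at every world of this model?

0 ⊩ ((p2 ∨ p1) → ¬p2) ∧ (p2 → (p2 ∨ p1)) since 0 forces both conjuncts.
Since the root 0 forces ((p2 ∨ p1) → ¬p2) ∧ (p2 → (p2 ∨ p1)) and forcing is persistent (monotone upward), every world forces it.

Yes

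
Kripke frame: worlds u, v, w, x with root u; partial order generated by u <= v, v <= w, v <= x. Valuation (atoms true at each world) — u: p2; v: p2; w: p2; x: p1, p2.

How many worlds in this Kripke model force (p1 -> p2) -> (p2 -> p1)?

u: does not force it — u ||-/- (p1 -> p2) -> (p2 -> p1): already at u itself, u ||- p1 -> p2 but u ||-/- p2 -> p1.
v: does not force it.
w: does not force it.
x: forces it.
Worlds forcing the formula: {x}.

1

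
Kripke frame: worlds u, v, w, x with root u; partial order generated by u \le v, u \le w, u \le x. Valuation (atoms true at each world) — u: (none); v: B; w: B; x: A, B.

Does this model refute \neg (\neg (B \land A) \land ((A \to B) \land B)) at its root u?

u \nVdash \neg (\neg (B \land A) \land ((A \to B) \land B)) since v is accessible from u and v \Vdash \neg (B \land A) \land ((A \to B) \land B).
v \Vdash \neg (B \land A) \land ((A \to B) \land B) since v forces both conjuncts.
So the root u does not force \neg (\neg (B \land A) \land ((A \to B) \land B)); the model is a countermodel.

Yes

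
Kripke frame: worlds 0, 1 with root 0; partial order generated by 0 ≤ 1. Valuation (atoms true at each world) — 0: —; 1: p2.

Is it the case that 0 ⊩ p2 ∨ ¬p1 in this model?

0 ⊩ p2 ∨ ¬p1 via the disjunct ¬p1.

Yes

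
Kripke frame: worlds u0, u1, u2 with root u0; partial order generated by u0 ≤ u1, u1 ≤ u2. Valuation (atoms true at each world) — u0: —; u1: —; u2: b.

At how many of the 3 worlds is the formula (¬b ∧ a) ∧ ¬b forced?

u0: does not force it — u0 ⊮ (¬b ∧ a) ∧ ¬b since u0 fails ¬b ∧ a.
u1: does not force it.
u2: does not force it.
Worlds forcing the formula: { }.

0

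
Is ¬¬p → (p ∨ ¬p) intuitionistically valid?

This is a variant of double-negation elimination (deriving excluded middle from double negation), which is not intuitionistically valid.
A Kripke countermodel: worlds w0, w1; order generated by w0 ≤ w1; atoms true at each world — w0:{}; w1:{p}.
w0 ⊮ ¬¬p → (p ∨ ¬p): already at w0 itself, w0 ⊩ ¬¬p but w0 ⊮ p ∨ ¬p.
w0 ⊮ p ∨ ¬p: neither disjunct is forced at w0.
w0 lacks atom p, so w0 ⊮ p.
So the root w0 does not force the formula.

No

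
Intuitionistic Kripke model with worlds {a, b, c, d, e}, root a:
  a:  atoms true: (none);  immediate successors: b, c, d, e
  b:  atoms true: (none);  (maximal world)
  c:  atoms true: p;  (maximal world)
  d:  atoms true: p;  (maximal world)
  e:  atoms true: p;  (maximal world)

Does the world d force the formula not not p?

Yes

d forces not not p: no world accessible from d forces not p.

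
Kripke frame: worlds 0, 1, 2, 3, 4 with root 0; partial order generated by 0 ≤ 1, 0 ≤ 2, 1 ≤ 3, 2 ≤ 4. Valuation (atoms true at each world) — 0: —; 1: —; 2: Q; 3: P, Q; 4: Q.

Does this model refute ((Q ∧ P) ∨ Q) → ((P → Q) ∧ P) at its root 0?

Yes

0 ⊮ ((Q ∧ P) ∨ Q) → ((P → Q) ∧ P): at the accessible world 2, 2 ⊩ (Q ∧ P) ∨ Q but 2 ⊮ (P → Q) ∧ P.
2 ⊮ (P → Q) ∧ P since 2 fails P.
So the root 0 does not force ((Q ∧ P) ∨ Q) → ((P → Q) ∧ P); the model is a countermodel.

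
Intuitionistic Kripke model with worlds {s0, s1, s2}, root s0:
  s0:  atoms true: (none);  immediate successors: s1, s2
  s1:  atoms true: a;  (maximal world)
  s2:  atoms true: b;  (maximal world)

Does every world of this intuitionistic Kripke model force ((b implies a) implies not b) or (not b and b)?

s0 forces ((b implies a) implies not b) or (not b and b) via the disjunct (b implies a) implies not b.
Since the root s0 forces ((b implies a) implies not b) or (not b and b) and forcing is persistent (monotone upward), every world forces it.

Yes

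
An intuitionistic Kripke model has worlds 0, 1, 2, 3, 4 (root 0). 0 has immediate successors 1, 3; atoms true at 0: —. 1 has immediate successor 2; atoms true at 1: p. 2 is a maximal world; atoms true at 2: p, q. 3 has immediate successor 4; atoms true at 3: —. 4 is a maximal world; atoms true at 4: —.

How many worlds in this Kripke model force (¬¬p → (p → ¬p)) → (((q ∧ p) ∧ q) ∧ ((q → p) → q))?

0: does not force it — 0 ⊮ (¬¬p → (p → ¬p)) → (((q ∧ p) ∧ q) ∧ ((q → p) → q)): at the accessible world 3, 3 ⊩ ¬¬p → (p → ¬p) but 3 ⊮ ((q ∧ p) ∧ q) ∧ ((q → p) → q).
1: forces it.
2: forces it.
3: does not force it — 3 ⊮ (¬¬p → (p → ¬p)) → (((q ∧ p) ∧ q) ∧ ((q → p) → q)): already at 3 itself, 3 ⊩ ¬¬p → (p → ¬p) but 3 ⊮ ((q ∧ p) ∧ q) ∧ ((q → p) → q).
4: does not force it — 4 ⊮ (¬¬p → (p → ¬p)) → (((q ∧ p) ∧ q) ∧ ((q → p) → q)): already at 4 itself, 4 ⊩ ¬¬p → (p → ¬p) but 4 ⊮ ((q ∧ p) ∧ q) ∧ ((q → p) → q).
Worlds forcing the formula: {1, 2}.

2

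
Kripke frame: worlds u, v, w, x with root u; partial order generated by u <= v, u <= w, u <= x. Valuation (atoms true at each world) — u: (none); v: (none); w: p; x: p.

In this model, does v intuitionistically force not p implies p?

No

v does not force not p implies p: already at v itself, v forces not p but v does not force p.
v lacks atom p, so v does not force p.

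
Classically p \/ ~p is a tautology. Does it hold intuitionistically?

No

This is the law of excluded middle, which is not intuitionistically valid.
A Kripke countermodel: worlds 0, 1; order generated by 0 <= 1; atoms true at each world — 0:{}; 1:{p}.
0 ||-/- p \/ ~p: neither disjunct is forced at 0.
0 lacks atom p, so 0 ||-/- p.
So the root 0 does not force the formula.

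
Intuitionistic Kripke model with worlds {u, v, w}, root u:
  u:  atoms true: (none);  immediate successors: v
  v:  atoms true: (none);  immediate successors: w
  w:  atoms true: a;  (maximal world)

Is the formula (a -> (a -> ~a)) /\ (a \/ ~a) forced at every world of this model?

No

Not every world: u ||-/- (a -> (a -> ~a)) /\ (a \/ ~a).
u ||-/- (a -> (a -> ~a)) /\ (a \/ ~a) since u fails a -> (a -> ~a).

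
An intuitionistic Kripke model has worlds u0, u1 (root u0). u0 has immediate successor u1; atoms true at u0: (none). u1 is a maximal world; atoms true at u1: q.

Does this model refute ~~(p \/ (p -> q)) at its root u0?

u0 ||- ~~(p \/ (p -> q)): no world accessible from u0 forces ~(p \/ (p -> q)).
So the root u0 forces ~~(p \/ (p -> q)); the model is not a countermodel.

No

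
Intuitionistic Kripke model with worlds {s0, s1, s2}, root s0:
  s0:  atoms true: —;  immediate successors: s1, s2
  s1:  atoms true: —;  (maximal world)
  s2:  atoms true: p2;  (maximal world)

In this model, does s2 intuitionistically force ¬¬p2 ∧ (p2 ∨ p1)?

Yes

s2 ⊩ ¬¬p2 ∧ (p2 ∨ p1) since s2 forces both conjuncts.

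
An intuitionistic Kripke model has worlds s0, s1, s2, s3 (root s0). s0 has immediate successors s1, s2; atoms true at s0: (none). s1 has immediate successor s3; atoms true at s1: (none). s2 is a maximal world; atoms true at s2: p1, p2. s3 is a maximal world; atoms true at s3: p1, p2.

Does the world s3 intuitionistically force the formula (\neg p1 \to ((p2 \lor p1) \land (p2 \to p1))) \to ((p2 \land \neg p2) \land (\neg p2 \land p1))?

s3 \nVdash (\neg p1 \to ((p2 \lor p1) \land (p2 \to p1))) \to ((p2 \land \neg p2) \land (\neg p2 \land p1)): already at s3 itself, s3 \Vdash \neg p1 \to ((p2 \lor p1) \land (p2 \to p1)) but s3 \nVdash (p2 \land \neg p2) \land (\neg p2 \land p1).
s3 \nVdash (p2 \land \neg p2) \land (\neg p2 \land p1) since s3 fails p2 \land \neg p2.

No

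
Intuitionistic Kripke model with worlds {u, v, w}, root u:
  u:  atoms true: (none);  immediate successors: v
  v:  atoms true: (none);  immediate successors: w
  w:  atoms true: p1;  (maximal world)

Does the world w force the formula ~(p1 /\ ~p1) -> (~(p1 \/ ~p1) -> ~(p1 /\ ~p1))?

Yes

w ||- ~(p1 /\ ~p1) -> (~(p1 \/ ~p1) -> ~(p1 /\ ~p1)): every world accessible from w that forces ~(p1 /\ ~p1) (namely w) also forces ~(p1 \/ ~p1) -> ~(p1 /\ ~p1).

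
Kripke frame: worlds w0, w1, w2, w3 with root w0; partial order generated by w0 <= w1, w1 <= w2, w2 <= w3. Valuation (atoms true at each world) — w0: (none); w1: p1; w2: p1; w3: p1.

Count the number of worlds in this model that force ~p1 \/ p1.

3

w0: does not force it — w0 ||-/- ~p1 \/ p1: neither disjunct is forced at w0.
w1: forces it.
w2: forces it.
w3: forces it.
Worlds forcing the formula: {w1, w2, w3}.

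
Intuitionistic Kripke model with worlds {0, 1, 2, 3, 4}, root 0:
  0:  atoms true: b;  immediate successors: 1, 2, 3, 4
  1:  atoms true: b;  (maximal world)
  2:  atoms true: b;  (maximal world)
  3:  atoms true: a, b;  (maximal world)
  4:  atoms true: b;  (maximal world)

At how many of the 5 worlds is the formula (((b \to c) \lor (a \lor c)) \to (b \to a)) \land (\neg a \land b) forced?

3

0: does not force it — 0 \nVdash (((b \to c) \lor (a \lor c)) \to (b \to a)) \land (\neg a \land b) since 0 fails \neg a \land b.
1: forces it.
2: forces it.
3: does not force it — 3 \nVdash (((b \to c) \lor (a \lor c)) \to (b \to a)) \land (\neg a \land b) since 3 fails \neg a \land b.
4: forces it.
Worlds forcing the formula: {1, 2, 4}.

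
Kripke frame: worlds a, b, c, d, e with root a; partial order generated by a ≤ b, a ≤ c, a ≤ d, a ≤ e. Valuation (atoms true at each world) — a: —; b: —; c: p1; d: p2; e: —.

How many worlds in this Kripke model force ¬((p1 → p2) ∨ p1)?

0

a: does not force it — a ⊮ ¬((p1 → p2) ∨ p1) since b is accessible from a and b ⊩ (p1 → p2) ∨ p1.
b: does not force it — b ⊮ ¬((p1 → p2) ∨ p1) since b is accessible from b and b ⊩ (p1 → p2) ∨ p1.
c: does not force it.
d: does not force it.
e: does not force it.
Worlds forcing the formula: { }.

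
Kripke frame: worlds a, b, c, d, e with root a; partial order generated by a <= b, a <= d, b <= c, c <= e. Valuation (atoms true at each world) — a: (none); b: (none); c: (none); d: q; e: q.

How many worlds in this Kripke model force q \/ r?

a: does not force it — a ||-/- q \/ r: neither disjunct is forced at a.
b: does not force it — b ||-/- q \/ r: neither disjunct is forced at b.
c: does not force it — c ||-/- q \/ r: neither disjunct is forced at c.
d: forces it.
e: forces it.
Worlds forcing the formula: {d, e}.

2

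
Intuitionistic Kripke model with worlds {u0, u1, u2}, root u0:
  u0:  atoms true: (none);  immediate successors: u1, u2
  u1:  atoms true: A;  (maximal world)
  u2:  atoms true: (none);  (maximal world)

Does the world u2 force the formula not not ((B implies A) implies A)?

u2 does not force not not ((B implies A) implies A) since u2 is accessible from u2 and u2 forces not ((B implies A) implies A).
u2 forces not ((B implies A) implies A): no world accessible from u2 forces (B implies A) implies A.

No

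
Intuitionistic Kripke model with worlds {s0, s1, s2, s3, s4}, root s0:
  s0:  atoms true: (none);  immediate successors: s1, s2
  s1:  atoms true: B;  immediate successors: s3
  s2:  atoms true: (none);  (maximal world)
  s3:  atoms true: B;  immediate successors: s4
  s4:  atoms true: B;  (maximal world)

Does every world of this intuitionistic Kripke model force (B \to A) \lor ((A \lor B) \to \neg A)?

Yes

s0 \Vdash (B \to A) \lor ((A \lor B) \to \neg A) via the disjunct (A \lor B) \to \neg A.
Since the root s0 forces (B \to A) \lor ((A \lor B) \to \neg A) and forcing is persistent (monotone upward), every world forces it.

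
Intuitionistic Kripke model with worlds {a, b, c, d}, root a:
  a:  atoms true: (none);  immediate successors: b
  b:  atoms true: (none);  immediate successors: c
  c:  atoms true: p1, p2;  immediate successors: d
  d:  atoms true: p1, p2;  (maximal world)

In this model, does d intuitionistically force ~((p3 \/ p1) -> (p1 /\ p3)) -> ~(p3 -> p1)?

d ||-/- ~((p3 \/ p1) -> (p1 /\ p3)) -> ~(p3 -> p1): already at d itself, d ||- ~((p3 \/ p1) -> (p1 /\ p3)) but d ||-/- ~(p3 -> p1).
d ||-/- ~(p3 -> p1) since d is accessible from d and d ||- p3 -> p1.
d ||- p3 -> p1 vacuously: no world accessible from d forces the antecedent p3.

No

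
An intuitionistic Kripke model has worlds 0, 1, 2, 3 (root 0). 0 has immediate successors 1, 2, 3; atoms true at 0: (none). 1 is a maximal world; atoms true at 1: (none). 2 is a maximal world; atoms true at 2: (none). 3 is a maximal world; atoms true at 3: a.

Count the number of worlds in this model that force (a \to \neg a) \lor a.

3

0: does not force it — 0 \nVdash (a \to \neg a) \lor a: neither disjunct is forced at 0.
1: forces it.
2: forces it.
3: forces it.
Worlds forcing the formula: {1, 2, 3}.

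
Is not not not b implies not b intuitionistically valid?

Yes

This is triple-negation reduction, which is intuitionistically derivable.
Assume not not not b and suppose b. Then not not b (double-negation introduction), contradicting not not not b. So not b.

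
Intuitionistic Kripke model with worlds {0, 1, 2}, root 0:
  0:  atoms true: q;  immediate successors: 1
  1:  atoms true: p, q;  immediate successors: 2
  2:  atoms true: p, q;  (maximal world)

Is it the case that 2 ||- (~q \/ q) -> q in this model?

Yes

2 ||- (~q \/ q) -> q: every world accessible from 2 that forces ~q \/ q (namely 2) also forces q.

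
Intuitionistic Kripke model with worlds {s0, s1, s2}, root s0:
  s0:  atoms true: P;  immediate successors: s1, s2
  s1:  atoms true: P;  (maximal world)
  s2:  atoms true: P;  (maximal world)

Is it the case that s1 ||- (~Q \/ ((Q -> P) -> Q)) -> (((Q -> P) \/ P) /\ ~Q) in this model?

Yes

s1 ||- (~Q \/ ((Q -> P) -> Q)) -> (((Q -> P) \/ P) /\ ~Q): every world accessible from s1 that forces ~Q \/ ((Q -> P) -> Q) (namely s1) also forces ((Q -> P) \/ P) /\ ~Q.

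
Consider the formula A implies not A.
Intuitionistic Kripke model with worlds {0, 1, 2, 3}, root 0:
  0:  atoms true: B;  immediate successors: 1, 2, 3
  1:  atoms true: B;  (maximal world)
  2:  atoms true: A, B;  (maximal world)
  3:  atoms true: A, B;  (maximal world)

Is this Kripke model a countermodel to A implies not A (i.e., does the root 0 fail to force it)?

0 does not force A implies not A: at the accessible world 2, 2 forces A but 2 does not force not A.
2 does not force not A since 2 is accessible from 2 and 2 forces A.
So the root 0 does not force A implies not A; the model is a countermodel.

Yes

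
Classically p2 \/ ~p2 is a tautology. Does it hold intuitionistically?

This is the law of excluded middle, which is not intuitionistically valid.
A Kripke countermodel: worlds w0, w1; order generated by w0 <= w1; atoms true at each world — w0:{}; w1:{p2}.
w0 ||-/- p2 \/ ~p2: neither disjunct is forced at w0.
w0 lacks atom p2, so w0 ||-/- p2.
So the root w0 does not force the formula.

No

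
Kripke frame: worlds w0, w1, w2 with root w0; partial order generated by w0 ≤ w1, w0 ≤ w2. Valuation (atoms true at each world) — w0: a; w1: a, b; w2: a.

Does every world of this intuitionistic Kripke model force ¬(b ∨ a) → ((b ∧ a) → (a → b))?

w0 ⊩ ¬(b ∨ a) → ((b ∧ a) → (a → b)) vacuously: no world accessible from w0 forces the antecedent ¬(b ∨ a).
Since the root w0 forces ¬(b ∨ a) → ((b ∧ a) → (a → b)) and forcing is persistent (monotone upward), every world forces it.

Yes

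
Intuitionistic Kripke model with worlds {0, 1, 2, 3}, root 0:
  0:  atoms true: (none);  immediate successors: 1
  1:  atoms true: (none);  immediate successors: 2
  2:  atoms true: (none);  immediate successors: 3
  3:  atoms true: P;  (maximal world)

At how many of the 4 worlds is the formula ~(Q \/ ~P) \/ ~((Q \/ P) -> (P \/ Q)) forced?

0: forces it.
1: forces it.
2: forces it.
3: forces it.
Worlds forcing the formula: {0, 1, 2, 3}.

4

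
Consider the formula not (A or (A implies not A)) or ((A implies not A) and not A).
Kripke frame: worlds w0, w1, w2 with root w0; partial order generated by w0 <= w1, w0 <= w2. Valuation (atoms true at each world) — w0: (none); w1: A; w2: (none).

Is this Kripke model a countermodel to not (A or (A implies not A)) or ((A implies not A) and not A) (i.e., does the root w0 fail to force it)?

w0 does not force not (A or (A implies not A)) or ((A implies not A) and not A): neither disjunct is forced at w0.
w0 does not force not (A or (A implies not A)) since w1 is accessible from w0 and w1 forces A or (A implies not A).
w1 forces A or (A implies not A) via the disjunct A.
So the root w0 does not force not (A or (A implies not A)) or ((A implies not A) and not A); the model is a countermodel.

Yes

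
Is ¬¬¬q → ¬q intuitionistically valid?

This is triple-negation reduction, which is intuitionistically derivable.
Assume ¬¬¬q and suppose q. Then ¬¬q (double-negation introduction), contradicting ¬¬¬q. So ¬q.

Yes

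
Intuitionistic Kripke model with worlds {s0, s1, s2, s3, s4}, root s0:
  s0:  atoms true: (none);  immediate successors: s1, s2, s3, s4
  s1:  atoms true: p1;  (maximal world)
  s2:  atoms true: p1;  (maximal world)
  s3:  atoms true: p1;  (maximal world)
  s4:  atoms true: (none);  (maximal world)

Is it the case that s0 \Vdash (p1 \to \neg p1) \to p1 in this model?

s0 \nVdash (p1 \to \neg p1) \to p1: at the accessible world s4, s4 \Vdash p1 \to \neg p1 but s4 \nVdash p1.
s4 lacks atom p1, so s4 \nVdash p1.

No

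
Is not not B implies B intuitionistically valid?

No

This is double-negation elimination, which is not intuitionistically valid.
A Kripke countermodel: worlds u, v; order generated by u <= v; atoms true at each world — u:{}; v:{B}.
u does not force not not B implies B: already at u itself, u forces not not B but u does not force B.
u lacks atom B, so u does not force B.
So the root u does not force the formula.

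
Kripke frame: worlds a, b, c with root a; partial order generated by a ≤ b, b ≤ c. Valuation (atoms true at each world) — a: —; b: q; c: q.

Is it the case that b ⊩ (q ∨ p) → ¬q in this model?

b ⊮ (q ∨ p) → ¬q: already at b itself, b ⊩ q ∨ p but b ⊮ ¬q.
b ⊮ ¬q since b is accessible from b and b ⊩ q.

No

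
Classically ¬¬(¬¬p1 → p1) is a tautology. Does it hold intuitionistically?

This is the double negation of double-negation elimination, which is intuitionistically derivable.
By Glivenko's theorem the double negation of any classical propositional tautology is intuitionistically provable; ¬¬p1 → p1 is classically a tautology.

Yes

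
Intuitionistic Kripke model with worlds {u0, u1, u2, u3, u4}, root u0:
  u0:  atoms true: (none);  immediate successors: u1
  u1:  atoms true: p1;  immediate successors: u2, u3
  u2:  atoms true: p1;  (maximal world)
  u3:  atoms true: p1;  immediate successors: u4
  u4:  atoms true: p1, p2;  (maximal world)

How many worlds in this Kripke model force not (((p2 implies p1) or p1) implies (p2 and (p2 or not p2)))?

1

u0: does not force it — u0 does not force not (((p2 implies p1) or p1) implies (p2 and (p2 or not p2))) since u4 is accessible from u0 and u4 forces ((p2 implies p1) or p1) implies (p2 and (p2 or not p2)).
u1: does not force it.
u2: forces it.
u3: does not force it.
u4: does not force it.
Worlds forcing the formula: {u2}.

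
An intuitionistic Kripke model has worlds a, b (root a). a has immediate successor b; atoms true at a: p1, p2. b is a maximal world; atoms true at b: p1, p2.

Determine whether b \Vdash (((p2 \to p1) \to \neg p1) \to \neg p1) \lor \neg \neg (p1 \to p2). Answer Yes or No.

b \Vdash (((p2 \to p1) \to \neg p1) \to \neg p1) \lor \neg \neg (p1 \to p2) via the disjunct ((p2 \to p1) \to \neg p1) \to \neg p1.

Yes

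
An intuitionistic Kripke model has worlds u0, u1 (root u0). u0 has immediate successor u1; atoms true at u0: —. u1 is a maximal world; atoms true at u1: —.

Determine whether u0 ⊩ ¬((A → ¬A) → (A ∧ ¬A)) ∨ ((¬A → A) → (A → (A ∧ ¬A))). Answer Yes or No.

u0 ⊩ ¬((A → ¬A) → (A ∧ ¬A)) ∨ ((¬A → A) → (A → (A ∧ ¬A))) via the disjunct ¬((A → ¬A) → (A ∧ ¬A)).

Yes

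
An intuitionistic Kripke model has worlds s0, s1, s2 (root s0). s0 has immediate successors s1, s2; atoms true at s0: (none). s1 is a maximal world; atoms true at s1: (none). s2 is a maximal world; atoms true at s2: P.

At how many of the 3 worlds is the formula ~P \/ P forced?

s0: does not force it — s0 ||-/- ~P \/ P: neither disjunct is forced at s0.
s1: forces it.
s2: forces it.
Worlds forcing the formula: {s1, s2}.

2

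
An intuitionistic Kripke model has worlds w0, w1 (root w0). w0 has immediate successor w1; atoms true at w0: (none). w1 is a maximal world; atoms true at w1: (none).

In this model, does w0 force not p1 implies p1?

w0 does not force not p1 implies p1: already at w0 itself, w0 forces not p1 but w0 does not force p1.
w0 lacks atom p1, so w0 does not force p1.

No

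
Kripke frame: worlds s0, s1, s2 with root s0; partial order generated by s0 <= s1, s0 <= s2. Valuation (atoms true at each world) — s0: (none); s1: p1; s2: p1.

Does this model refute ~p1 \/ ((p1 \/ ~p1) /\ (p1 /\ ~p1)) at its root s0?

s0 ||-/- ~p1 \/ ((p1 \/ ~p1) /\ (p1 /\ ~p1)): neither disjunct is forced at s0.
s0 ||-/- ~p1 since s1 is accessible from s0 and s1 ||- p1.
So the root s0 does not force ~p1 \/ ((p1 \/ ~p1) /\ (p1 /\ ~p1)); the model is a countermodel.

Yes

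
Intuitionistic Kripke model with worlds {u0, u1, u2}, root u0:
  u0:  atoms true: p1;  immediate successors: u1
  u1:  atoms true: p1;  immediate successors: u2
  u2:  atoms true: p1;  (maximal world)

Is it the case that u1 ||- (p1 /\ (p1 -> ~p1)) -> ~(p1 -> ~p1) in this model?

Yes

u1 ||- (p1 /\ (p1 -> ~p1)) -> ~(p1 -> ~p1) vacuously: no world accessible from u1 forces the antecedent p1 /\ (p1 -> ~p1).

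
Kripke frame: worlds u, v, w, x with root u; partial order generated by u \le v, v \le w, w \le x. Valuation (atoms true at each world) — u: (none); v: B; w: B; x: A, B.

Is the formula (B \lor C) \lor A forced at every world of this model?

No

Not every world: u \nVdash (B \lor C) \lor A.
u \nVdash (B \lor C) \lor A: neither disjunct is forced at u.
u \nVdash B \lor C: neither disjunct is forced at u.
u lacks atom B, so u \nVdash B.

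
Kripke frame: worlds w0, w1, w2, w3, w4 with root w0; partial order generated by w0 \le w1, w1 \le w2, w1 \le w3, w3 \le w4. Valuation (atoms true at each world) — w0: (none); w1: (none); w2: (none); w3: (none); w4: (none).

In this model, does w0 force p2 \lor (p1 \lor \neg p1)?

w0 \Vdash p2 \lor (p1 \lor \neg p1) via the disjunct p1 \lor \neg p1.

Yes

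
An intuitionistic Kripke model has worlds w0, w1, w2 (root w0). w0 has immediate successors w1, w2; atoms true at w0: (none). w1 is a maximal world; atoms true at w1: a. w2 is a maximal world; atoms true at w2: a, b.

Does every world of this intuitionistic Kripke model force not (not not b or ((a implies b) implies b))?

Not every world: w0 does not force not (not not b or ((a implies b) implies b)).
w0 does not force not (not not b or ((a implies b) implies b)) since w0 is accessible from w0 and w0 forces not not b or ((a implies b) implies b).
w0 forces not not b or ((a implies b) implies b) via the disjunct (a implies b) implies b.

No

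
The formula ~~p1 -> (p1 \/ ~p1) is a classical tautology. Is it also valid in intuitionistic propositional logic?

This is a variant of double-negation elimination (deriving excluded middle from double negation), which is not intuitionistically valid.
A Kripke countermodel: worlds w0, w1; order generated by w0 <= w1; atoms true at each world — w0:{}; w1:{p1}.
w0 ||-/- ~~p1 -> (p1 \/ ~p1): already at w0 itself, w0 ||- ~~p1 but w0 ||-/- p1 \/ ~p1.
w0 ||-/- p1 \/ ~p1: neither disjunct is forced at w0.
w0 lacks atom p1, so w0 ||-/- p1.
So the root w0 does not force the formula.

No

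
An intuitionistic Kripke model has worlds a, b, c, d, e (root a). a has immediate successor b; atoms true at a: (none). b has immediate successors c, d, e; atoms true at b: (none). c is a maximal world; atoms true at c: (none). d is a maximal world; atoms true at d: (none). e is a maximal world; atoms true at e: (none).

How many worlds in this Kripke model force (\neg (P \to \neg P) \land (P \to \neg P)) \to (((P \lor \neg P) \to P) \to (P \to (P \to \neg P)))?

a: forces it.
b: forces it.
c: forces it.
d: forces it.
e: forces it.
Worlds forcing the formula: {a, b, c, d, e}.

5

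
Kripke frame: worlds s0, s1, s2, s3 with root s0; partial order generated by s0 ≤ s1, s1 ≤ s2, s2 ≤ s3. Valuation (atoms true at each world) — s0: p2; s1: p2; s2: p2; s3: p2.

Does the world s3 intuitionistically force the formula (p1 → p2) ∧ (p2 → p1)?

No

s3 ⊮ (p1 → p2) ∧ (p2 → p1) since s3 fails p2 → p1.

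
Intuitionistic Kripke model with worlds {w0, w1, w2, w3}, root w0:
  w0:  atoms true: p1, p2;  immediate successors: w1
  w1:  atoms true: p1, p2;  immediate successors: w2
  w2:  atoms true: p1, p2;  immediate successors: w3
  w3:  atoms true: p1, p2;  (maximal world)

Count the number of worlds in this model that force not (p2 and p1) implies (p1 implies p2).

4

w0: forces it.
w1: forces it.
w2: forces it.
w3: forces it.
Worlds forcing the formula: {w0, w1, w2, w3}.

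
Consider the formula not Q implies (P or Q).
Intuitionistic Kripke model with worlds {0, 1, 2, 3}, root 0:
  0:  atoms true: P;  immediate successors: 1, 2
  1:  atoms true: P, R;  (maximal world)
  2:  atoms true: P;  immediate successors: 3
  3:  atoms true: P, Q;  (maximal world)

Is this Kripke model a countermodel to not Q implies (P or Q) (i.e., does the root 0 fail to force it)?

0 forces not Q implies (P or Q): every world accessible from 0 that forces not Q (namely 1) also forces P or Q.
So the root 0 forces not Q implies (P or Q); the model is not a countermodel.

No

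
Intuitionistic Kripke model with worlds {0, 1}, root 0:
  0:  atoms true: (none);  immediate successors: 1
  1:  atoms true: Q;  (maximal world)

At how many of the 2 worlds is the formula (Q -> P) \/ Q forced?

0: does not force it — 0 ||-/- (Q -> P) \/ Q: neither disjunct is forced at 0.
1: forces it.
Worlds forcing the formula: {1}.

1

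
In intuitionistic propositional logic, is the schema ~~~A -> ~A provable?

Yes

This is triple-negation reduction, which is intuitionistically derivable.
Assume ~~~A and suppose A. Then ~~A (double-negation introduction), contradicting ~~~A. So ~A.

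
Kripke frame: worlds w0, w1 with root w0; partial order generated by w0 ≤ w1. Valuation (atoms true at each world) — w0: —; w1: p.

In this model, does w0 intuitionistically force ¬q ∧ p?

w0 ⊮ ¬q ∧ p since w0 fails p.

No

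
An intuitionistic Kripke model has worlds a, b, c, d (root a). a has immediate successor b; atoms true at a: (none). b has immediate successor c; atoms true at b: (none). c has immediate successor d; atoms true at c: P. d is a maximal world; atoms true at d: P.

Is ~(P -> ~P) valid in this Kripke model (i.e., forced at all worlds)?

Yes

a ||- ~(P -> ~P): no world accessible from a forces P -> ~P.
Since the root a forces ~(P -> ~P) and forcing is persistent (monotone upward), every world forces it.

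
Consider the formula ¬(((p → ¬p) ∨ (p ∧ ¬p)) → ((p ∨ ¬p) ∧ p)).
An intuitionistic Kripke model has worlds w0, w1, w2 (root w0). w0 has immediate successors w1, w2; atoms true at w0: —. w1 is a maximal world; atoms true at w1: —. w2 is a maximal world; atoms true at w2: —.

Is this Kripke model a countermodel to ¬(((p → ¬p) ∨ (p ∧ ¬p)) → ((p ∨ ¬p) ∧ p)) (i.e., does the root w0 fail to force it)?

w0 ⊩ ¬(((p → ¬p) ∨ (p ∧ ¬p)) → ((p ∨ ¬p) ∧ p)): no world accessible from w0 forces ((p → ¬p) ∨ (p ∧ ¬p)) → ((p ∨ ¬p) ∧ p).
So the root w0 forces ¬(((p → ¬p) ∨ (p ∧ ¬p)) → ((p ∨ ¬p) ∧ p)); the model is not a countermodel.

No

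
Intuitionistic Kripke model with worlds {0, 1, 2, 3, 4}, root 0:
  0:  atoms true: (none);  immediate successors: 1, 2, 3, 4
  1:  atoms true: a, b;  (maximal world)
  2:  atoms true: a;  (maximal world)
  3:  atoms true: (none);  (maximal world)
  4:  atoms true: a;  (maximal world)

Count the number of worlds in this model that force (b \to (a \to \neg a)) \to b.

1

0: does not force it — 0 \nVdash (b \to (a \to \neg a)) \to b: at the accessible world 2, 2 \Vdash b \to (a \to \neg a) but 2 \nVdash b.
1: forces it.
2: does not force it — 2 \nVdash (b \to (a \to \neg a)) \to b: already at 2 itself, 2 \Vdash b \to (a \to \neg a) but 2 \nVdash b.
3: does not force it.
4: does not force it.
Worlds forcing the formula: {1}.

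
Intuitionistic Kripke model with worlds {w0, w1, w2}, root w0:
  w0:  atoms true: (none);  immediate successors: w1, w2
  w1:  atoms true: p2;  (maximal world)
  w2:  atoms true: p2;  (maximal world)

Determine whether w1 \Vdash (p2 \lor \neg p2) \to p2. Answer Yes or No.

w1 \Vdash (p2 \lor \neg p2) \to p2: every world accessible from w1 that forces p2 \lor \neg p2 (namely w1) also forces p2.

Yes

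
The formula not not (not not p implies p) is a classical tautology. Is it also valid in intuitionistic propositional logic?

This is the double negation of double-negation elimination, which is intuitionistically derivable.
By Glivenko's theorem the double negation of any classical propositional tautology is intuitionistically provable; not not p implies p is classically a tautology.

Yes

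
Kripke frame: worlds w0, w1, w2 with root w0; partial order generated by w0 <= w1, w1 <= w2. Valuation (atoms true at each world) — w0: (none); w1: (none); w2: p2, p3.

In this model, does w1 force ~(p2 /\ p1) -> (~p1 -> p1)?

No

w1 ||-/- ~(p2 /\ p1) -> (~p1 -> p1): already at w1 itself, w1 ||- ~(p2 /\ p1) but w1 ||-/- ~p1 -> p1.
w1 ||-/- ~p1 -> p1: already at w1 itself, w1 ||- ~p1 but w1 ||-/- p1.
w1 lacks atom p1, so w1 ||-/- p1.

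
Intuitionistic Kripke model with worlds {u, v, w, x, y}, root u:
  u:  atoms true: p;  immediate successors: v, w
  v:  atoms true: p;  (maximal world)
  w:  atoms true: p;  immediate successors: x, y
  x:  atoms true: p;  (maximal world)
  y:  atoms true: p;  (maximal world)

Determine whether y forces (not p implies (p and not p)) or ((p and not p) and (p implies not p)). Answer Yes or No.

Yes

y forces (not p implies (p and not p)) or ((p and not p) and (p implies not p)) via the disjunct not p implies (p and not p).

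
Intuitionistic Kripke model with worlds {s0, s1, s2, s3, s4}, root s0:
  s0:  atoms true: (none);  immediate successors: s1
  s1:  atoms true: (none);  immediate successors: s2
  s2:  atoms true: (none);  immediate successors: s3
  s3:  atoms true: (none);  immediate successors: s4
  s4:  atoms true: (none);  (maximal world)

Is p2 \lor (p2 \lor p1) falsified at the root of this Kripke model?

s0 \nVdash p2 \lor (p2 \lor p1): neither disjunct is forced at s0.
s0 lacks atom p2, so s0 \nVdash p2.
So the root s0 does not force p2 \lor (p2 \lor p1); the model is a countermodel.

Yes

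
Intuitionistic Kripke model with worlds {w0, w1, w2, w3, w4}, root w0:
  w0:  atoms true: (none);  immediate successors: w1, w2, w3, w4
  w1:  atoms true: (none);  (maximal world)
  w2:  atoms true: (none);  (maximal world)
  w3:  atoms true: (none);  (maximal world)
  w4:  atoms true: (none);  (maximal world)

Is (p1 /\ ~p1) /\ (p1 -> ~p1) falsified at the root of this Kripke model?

Yes

w0 ||-/- (p1 /\ ~p1) /\ (p1 -> ~p1) since w0 fails p1 /\ ~p1.
So the root w0 does not force (p1 /\ ~p1) /\ (p1 -> ~p1); the model is a countermodel.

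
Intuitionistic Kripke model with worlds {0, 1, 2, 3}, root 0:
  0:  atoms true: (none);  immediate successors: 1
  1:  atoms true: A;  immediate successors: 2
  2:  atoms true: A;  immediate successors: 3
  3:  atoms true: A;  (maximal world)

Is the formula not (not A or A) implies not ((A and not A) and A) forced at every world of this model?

Yes

0 forces not (not A or A) implies not ((A and not A) and A) vacuously: no world accessible from 0 forces the antecedent not (not A or A).
Since the root 0 forces not (not A or A) implies not ((A and not A) and A) and forcing is persistent (monotone upward), every world forces it.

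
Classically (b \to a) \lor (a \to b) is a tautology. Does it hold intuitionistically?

This is the Gödel–Dummett linearity axiom, which is not intuitionistically valid.
A Kripke countermodel: worlds s0, s1, s2; order generated by s0 \le s1, s0 \le s2; atoms true at each world — s0:{}; s1:{b}; s2:{a}.
s0 \nVdash (b \to a) \lor (a \to b): neither disjunct is forced at s0.
s0 \nVdash b \to a: at the accessible world s1, s1 \Vdash b but s1 \nVdash a.
s1 lacks atom a, so s1 \nVdash a.
So the root s0 does not force the formula.

No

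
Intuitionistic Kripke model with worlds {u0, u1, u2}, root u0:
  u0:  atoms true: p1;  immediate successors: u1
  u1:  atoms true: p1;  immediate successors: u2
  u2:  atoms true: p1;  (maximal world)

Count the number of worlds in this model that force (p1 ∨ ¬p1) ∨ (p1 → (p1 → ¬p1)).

u0: forces it.
u1: forces it.
u2: forces it.
Worlds forcing the formula: {u0, u1, u2}.

3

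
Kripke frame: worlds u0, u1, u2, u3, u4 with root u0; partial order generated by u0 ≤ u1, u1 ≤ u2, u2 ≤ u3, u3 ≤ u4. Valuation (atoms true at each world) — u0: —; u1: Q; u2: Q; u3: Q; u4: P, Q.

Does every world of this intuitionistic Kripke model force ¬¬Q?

Yes

u0 ⊩ ¬¬Q: no world accessible from u0 forces ¬Q.
Since the root u0 forces ¬¬Q and forcing is persistent (monotone upward), every world forces it.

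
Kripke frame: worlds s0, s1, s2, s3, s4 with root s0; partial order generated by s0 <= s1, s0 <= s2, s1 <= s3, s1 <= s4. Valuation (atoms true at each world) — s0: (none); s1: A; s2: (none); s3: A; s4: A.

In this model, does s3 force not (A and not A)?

s3 forces not (A and not A): no world accessible from s3 forces A and not A.

Yes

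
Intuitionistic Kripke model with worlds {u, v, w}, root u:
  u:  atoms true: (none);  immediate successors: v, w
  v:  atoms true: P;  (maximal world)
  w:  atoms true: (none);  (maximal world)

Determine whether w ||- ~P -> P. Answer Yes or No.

w ||-/- ~P -> P: already at w itself, w ||- ~P but w ||-/- P.
w lacks atom P, so w ||-/- P.

No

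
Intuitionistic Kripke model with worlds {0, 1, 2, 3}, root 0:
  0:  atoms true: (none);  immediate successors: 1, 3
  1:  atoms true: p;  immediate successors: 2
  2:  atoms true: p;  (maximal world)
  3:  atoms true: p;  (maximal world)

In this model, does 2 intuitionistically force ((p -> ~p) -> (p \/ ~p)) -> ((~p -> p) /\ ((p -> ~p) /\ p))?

No

2 ||-/- ((p -> ~p) -> (p \/ ~p)) -> ((~p -> p) /\ ((p -> ~p) /\ p)): already at 2 itself, 2 ||- (p -> ~p) -> (p \/ ~p) but 2 ||-/- (~p -> p) /\ ((p -> ~p) /\ p).
2 ||-/- (~p -> p) /\ ((p -> ~p) /\ p) since 2 fails (p -> ~p) /\ p.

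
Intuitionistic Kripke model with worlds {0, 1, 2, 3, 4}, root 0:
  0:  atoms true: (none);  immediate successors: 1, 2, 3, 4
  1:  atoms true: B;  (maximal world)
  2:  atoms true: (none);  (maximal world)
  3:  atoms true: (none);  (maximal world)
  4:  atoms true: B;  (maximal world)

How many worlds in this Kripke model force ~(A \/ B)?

0: does not force it — 0 ||-/- ~(A \/ B) since 1 is accessible from 0 and 1 ||- A \/ B.
1: does not force it — 1 ||-/- ~(A \/ B) since 1 is accessible from 1 and 1 ||- A \/ B.
2: forces it.
3: forces it.
4: does not force it.
Worlds forcing the formula: {2, 3}.

2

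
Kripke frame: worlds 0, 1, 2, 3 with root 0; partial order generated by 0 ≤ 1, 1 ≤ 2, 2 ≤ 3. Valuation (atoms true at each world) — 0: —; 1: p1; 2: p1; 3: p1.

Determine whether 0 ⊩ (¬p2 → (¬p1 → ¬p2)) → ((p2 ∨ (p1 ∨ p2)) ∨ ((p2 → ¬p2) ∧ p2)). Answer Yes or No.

No

0 ⊮ (¬p2 → (¬p1 → ¬p2)) → ((p2 ∨ (p1 ∨ p2)) ∨ ((p2 → ¬p2) ∧ p2)): already at 0 itself, 0 ⊩ ¬p2 → (¬p1 → ¬p2) but 0 ⊮ (p2 ∨ (p1 ∨ p2)) ∨ ((p2 → ¬p2) ∧ p2).
0 ⊮ (p2 ∨ (p1 ∨ p2)) ∨ ((p2 → ¬p2) ∧ p2): neither disjunct is forced at 0.
0 ⊮ p2 ∨ (p1 ∨ p2): neither disjunct is forced at 0.
0 lacks atom p2, so 0 ⊮ p2.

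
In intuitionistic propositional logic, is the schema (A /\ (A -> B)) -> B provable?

This is modus ponens in implicational form, which is intuitionistically derivable.
If a world forces A and A -> B, then applying the implication at that world (which is accessible from itself) gives B.

Yes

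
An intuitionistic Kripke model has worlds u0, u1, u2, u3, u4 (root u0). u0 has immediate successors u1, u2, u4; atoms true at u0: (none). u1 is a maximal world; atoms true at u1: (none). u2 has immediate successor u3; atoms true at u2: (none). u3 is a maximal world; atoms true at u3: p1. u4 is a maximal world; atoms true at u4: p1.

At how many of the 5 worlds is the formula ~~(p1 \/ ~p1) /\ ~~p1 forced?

3

u0: does not force it — u0 ||-/- ~~(p1 \/ ~p1) /\ ~~p1 since u0 fails ~~p1.
u1: does not force it — u1 ||-/- ~~(p1 \/ ~p1) /\ ~~p1 since u1 fails ~~p1.
u2: forces it.
u3: forces it.
u4: forces it.
Worlds forcing the formula: {u2, u3, u4}.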